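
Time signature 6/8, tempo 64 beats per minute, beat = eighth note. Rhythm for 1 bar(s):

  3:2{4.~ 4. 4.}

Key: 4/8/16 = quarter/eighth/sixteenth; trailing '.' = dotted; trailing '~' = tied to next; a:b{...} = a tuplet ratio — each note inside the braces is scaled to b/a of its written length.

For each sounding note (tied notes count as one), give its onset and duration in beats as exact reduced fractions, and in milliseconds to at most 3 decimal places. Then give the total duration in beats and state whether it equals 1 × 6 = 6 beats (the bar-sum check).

1) 0.0ms=0b +3750.0ms=4b
2) 3750.0ms=4b +1875.0ms=2b
Σ=6b of 6 (64bpm 6/8) — PASS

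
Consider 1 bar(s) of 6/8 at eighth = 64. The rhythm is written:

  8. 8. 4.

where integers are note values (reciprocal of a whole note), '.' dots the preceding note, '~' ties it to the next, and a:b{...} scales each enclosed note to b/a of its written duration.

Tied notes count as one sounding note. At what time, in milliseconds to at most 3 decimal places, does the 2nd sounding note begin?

1. 0.0ms @ 0 + 1406.25ms (3/2)
2. 1406.25ms @ 3/2 + 1406.25ms (3/2)
3. 2812.5ms @ 3 + 2812.5ms (3)

note 2 onset = 3/2b = 1406.25ms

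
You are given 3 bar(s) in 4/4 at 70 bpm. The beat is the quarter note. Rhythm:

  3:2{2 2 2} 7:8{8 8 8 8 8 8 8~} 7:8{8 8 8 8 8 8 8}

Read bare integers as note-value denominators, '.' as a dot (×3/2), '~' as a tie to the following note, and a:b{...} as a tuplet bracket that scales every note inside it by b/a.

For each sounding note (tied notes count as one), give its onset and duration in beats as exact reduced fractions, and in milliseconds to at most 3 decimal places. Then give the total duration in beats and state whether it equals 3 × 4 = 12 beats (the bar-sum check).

1) 0.0ms=0b +1142.857ms=4/3b
2) 1142.857ms=4/3b +1142.857ms=4/3b
3) 2285.714ms=8/3b +1142.857ms=4/3b
4) 3428.571ms=4b +489.796ms=4/7b
5) 3918.367ms=32/7b +489.796ms=4/7b
6) 4408.163ms=36/7b +489.796ms=4/7b
7) 4897.959ms=40/7b +489.796ms=4/7b
8) 5387.755ms=44/7b +489.796ms=4/7b
9) 5877.551ms=48/7b +489.796ms=4/7b
10) 6367.347ms=52/7b +979.592ms=8/7b
11) 7346.939ms=60/7b +489.796ms=4/7b
12) 7836.735ms=64/7b +489.796ms=4/7b
13) 8326.531ms=68/7b +489.796ms=4/7b
14) 8816.327ms=72/7b +489.796ms=4/7b
15) 9306.122ms=76/7b +489.796ms=4/7b
16) 9795.918ms=80/7b +489.796ms=4/7b
Σ=12b of 12 (70bpm 4/4) — PASS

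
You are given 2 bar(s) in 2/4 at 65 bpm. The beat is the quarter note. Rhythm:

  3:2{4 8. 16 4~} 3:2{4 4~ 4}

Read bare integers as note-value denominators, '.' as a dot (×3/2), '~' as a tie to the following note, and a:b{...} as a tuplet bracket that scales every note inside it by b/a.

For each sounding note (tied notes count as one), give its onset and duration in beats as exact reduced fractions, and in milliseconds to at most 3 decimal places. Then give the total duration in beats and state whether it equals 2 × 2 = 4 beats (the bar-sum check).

1) 0.0ms=0b +615.385ms=2/3b
2) 615.385ms=2/3b +461.538ms=1/2b
3) 1076.923ms=7/6b +153.846ms=1/6b
4) 1230.769ms=4/3b +1230.769ms=4/3b
5) 2461.538ms=8/3b +1230.769ms=4/3b
Σ=4b of 4 (65bpm 2/4) — PASS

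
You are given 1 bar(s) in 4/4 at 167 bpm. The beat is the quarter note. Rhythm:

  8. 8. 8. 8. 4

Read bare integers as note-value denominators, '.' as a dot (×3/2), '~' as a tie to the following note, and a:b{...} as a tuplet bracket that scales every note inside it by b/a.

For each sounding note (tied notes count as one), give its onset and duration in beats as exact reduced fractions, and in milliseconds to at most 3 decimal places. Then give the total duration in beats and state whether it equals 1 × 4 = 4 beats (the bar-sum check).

1) 0.0ms=0b +269.461ms=3/4b
2) 269.461ms=3/4b +269.461ms=3/4b
3) 538.922ms=3/2b +269.461ms=3/4b
4) 808.383ms=9/4b +269.461ms=3/4b
5) 1077.844ms=3b +359.281ms=1b
Σ=4b of 4 (167bpm 4/4) — PASS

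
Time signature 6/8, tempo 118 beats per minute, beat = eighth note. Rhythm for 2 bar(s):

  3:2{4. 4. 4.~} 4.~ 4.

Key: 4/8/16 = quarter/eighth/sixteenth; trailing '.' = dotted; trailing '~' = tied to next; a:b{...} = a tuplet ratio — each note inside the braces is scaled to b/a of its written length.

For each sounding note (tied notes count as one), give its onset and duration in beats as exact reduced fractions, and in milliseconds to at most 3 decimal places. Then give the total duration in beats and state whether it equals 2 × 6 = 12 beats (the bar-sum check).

1) 0.0ms=0b +1016.949ms=2b
2) 1016.949ms=2b +1016.949ms=2b
3) 2033.898ms=4b +4067.797ms=8b
Σ=12b of 12 (118bpm 6/8) — PASS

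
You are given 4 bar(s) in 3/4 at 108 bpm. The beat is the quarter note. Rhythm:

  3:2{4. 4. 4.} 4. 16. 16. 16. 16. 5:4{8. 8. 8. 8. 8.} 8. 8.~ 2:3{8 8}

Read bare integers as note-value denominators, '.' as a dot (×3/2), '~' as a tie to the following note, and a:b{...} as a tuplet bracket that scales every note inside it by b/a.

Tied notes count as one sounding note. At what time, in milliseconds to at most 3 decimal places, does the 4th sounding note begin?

note 4 onset = 3b = 1666.667ms

1. 0.0ms @ 0 + 555.556ms (1)
2. 555.556ms @ 1 + 555.556ms (1)
3. 1111.111ms @ 2 + 555.556ms (1)
4. 1666.667ms @ 3 + 833.333ms (3/2)
5. 2500.0ms @ 9/2 + 208.333ms (3/8)
6. 2708.333ms @ 39/8 + 208.333ms (3/8)
7. 2916.667ms @ 21/4 + 208.333ms (3/8)
8. 3125.0ms @ 45/8 + 208.333ms (3/8)
9. 3333.333ms @ 6 + 333.333ms (3/5)
10. 3666.667ms @ 33/5 + 333.333ms (3/5)
11. 4000.0ms @ 36/5 + 333.333ms (3/5)
12. 4333.333ms @ 39/5 + 333.333ms (3/5)
13. 4666.667ms @ 42/5 + 333.333ms (3/5)
14. 5000.0ms @ 9 + 416.667ms (3/4)
15. 5416.667ms @ 39/4 + 833.333ms (3/2)
16. 6250.0ms @ 45/4 + 416.667ms (3/4)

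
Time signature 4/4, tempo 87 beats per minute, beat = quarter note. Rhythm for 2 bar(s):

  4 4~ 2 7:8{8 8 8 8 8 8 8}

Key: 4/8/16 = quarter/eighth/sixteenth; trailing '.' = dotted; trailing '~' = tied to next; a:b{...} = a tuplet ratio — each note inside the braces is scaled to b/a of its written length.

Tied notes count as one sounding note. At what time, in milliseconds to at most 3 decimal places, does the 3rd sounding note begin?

note 3 onset = 4b = 2758.621ms

1. 0.0ms @ 0 + 689.655ms (1)
2. 689.655ms @ 1 + 2068.966ms (3)
3. 2758.621ms @ 4 + 394.089ms (4/7)
4. 3152.709ms @ 32/7 + 394.089ms (4/7)
5. 3546.798ms @ 36/7 + 394.089ms (4/7)
6. 3940.887ms @ 40/7 + 394.089ms (4/7)
7. 4334.975ms @ 44/7 + 394.089ms (4/7)
8. 4729.064ms @ 48/7 + 394.089ms (4/7)
9. 5123.153ms @ 52/7 + 394.089ms (4/7)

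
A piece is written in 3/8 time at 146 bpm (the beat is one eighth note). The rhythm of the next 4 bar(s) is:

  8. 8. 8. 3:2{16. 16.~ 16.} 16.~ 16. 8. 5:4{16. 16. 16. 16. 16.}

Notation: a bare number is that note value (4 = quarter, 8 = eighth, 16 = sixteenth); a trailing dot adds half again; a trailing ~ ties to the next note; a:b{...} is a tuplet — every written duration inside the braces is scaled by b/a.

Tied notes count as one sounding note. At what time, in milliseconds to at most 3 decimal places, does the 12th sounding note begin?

1. 0.0ms @ 0 + 616.438ms (3/2)
2. 616.438ms @ 3/2 + 616.438ms (3/2)
3. 1232.877ms @ 3 + 616.438ms (3/2)
4. 1849.315ms @ 9/2 + 205.479ms (1/2)
5. 2054.795ms @ 5 + 410.959ms (1)
6. 2465.753ms @ 6 + 616.438ms (3/2)
7. 3082.192ms @ 15/2 + 616.438ms (3/2)
8. 3698.63ms @ 9 + 246.575ms (3/5)
9. 3945.205ms @ 48/5 + 246.575ms (3/5)
10. 4191.781ms @ 51/5 + 246.575ms (3/5)
11. 4438.356ms @ 54/5 + 246.575ms (3/5)
12. 4684.932ms @ 57/5 + 246.575ms (3/5)

note 12 onset = 57/5b = 4684.932ms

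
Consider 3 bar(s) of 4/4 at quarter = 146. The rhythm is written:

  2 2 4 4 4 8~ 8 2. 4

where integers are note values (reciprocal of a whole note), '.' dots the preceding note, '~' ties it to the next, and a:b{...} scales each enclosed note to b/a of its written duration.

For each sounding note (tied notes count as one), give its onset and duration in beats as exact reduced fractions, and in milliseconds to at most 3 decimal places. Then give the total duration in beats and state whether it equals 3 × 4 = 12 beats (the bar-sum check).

1) 0.0ms=0b +821.918ms=2b
2) 821.918ms=2b +821.918ms=2b
3) 1643.836ms=4b +410.959ms=1b
4) 2054.795ms=5b +410.959ms=1b
5) 2465.753ms=6b +410.959ms=1b
6) 2876.712ms=7b +410.959ms=1b
7) 3287.671ms=8b +1232.877ms=3b
8) 4520.548ms=11b +410.959ms=1b
Σ=12b of 12 (146bpm 4/4) — PASS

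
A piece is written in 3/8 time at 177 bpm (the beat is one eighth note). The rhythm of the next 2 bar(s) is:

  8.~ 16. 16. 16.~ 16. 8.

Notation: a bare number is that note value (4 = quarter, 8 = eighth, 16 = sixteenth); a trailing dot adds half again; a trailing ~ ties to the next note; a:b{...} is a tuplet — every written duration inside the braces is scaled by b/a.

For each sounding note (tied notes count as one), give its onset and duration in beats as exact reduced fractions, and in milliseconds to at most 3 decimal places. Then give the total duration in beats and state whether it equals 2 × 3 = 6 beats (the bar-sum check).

1) 0.0ms=0b +762.712ms=9/4b
2) 762.712ms=9/4b +254.237ms=3/4b
3) 1016.949ms=3b +508.475ms=3/2b
4) 1525.424ms=9/2b +508.475ms=3/2b
Σ=6b of 6 (177bpm 3/8) — PASS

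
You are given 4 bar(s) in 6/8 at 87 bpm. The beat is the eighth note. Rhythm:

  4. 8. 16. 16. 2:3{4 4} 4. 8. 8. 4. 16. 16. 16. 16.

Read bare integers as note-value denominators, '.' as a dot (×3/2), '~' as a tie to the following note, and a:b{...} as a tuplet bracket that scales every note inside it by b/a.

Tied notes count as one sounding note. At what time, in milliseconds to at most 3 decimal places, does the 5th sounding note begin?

1. 0.0ms @ 0 + 2068.966ms (3)
2. 2068.966ms @ 3 + 1034.483ms (3/2)
3. 3103.448ms @ 9/2 + 517.241ms (3/4)
4. 3620.69ms @ 21/4 + 517.241ms (3/4)
5. 4137.931ms @ 6 + 2068.966ms (3)
6. 6206.897ms @ 9 + 2068.966ms (3)
7. 8275.862ms @ 12 + 2068.966ms (3)
8. 10344.828ms @ 15 + 1034.483ms (3/2)
9. 11379.31ms @ 33/2 + 1034.483ms (3/2)
10. 12413.793ms @ 18 + 2068.966ms (3)
11. 14482.759ms @ 21 + 517.241ms (3/4)
12. 15000.0ms @ 87/4 + 517.241ms (3/4)
13. 15517.241ms @ 45/2 + 517.241ms (3/4)
14. 16034.483ms @ 93/4 + 517.241ms (3/4)

note 5 onset = 6b = 4137.931ms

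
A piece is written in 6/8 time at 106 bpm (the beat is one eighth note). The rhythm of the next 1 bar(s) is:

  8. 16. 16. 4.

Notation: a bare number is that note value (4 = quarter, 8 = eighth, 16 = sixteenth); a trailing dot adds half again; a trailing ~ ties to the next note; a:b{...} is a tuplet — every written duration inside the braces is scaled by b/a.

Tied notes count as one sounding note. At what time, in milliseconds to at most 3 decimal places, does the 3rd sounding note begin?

1. 0.0ms @ 0 + 849.057ms (3/2)
2. 849.057ms @ 3/2 + 424.528ms (3/4)
3. 1273.585ms @ 9/4 + 424.528ms (3/4)
4. 1698.113ms @ 3 + 1698.113ms (3)

note 3 onset = 9/4b = 1273.585ms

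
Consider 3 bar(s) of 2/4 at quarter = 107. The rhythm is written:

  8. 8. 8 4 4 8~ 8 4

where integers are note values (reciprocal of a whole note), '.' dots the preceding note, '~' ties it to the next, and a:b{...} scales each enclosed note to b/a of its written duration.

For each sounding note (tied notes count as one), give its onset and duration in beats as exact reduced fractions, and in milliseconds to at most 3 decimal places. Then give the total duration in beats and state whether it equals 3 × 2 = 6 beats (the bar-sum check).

1) 0.0ms=0b +420.561ms=3/4b
2) 420.561ms=3/4b +420.561ms=3/4b
3) 841.121ms=3/2b +280.374ms=1/2b
4) 1121.495ms=2b +560.748ms=1b
5) 1682.243ms=3b +560.748ms=1b
6) 2242.991ms=4b +560.748ms=1b
7) 2803.738ms=5b +560.748ms=1b
Σ=6b of 6 (107bpm 2/4) — PASS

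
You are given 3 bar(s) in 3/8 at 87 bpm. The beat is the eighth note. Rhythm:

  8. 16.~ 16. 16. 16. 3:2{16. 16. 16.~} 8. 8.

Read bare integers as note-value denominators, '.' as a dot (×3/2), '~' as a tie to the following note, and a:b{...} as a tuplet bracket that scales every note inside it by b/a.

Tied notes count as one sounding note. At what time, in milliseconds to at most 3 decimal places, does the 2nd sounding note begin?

note 2 onset = 3/2b = 1034.483ms

1. 0.0ms @ 0 + 1034.483ms (3/2)
2. 1034.483ms @ 3/2 + 1034.483ms (3/2)
3. 2068.966ms @ 3 + 517.241ms (3/4)
4. 2586.207ms @ 15/4 + 517.241ms (3/4)
5. 3103.448ms @ 9/2 + 344.828ms (1/2)
6. 3448.276ms @ 5 + 344.828ms (1/2)
7. 3793.103ms @ 11/2 + 1379.31ms (2)
8. 5172.414ms @ 15/2 + 1034.483ms (3/2)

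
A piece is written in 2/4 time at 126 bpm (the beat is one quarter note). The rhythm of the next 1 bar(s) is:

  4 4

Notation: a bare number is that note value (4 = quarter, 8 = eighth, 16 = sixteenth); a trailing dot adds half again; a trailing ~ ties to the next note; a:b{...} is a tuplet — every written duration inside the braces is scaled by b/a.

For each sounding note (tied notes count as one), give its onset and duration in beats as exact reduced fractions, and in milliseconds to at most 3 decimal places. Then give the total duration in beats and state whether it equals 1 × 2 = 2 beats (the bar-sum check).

1) 0.0ms=0b +476.19ms=1b
2) 476.19ms=1b +476.19ms=1b
Σ=2b of 2 (126bpm 2/4) — PASS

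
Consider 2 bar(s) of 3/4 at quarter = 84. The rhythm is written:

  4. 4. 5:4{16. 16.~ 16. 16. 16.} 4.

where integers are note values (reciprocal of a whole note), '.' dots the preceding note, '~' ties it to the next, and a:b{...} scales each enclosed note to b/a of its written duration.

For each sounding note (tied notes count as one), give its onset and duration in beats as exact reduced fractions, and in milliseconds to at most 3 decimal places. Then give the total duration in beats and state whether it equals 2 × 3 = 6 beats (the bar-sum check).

1) 0.0ms=0b +1071.429ms=3/2b
2) 1071.429ms=3/2b +1071.429ms=3/2b
3) 2142.857ms=3b +214.286ms=3/10b
4) 2357.143ms=33/10b +428.571ms=3/5b
5) 2785.714ms=39/10b +214.286ms=3/10b
6) 3000.0ms=21/5b +214.286ms=3/10b
7) 3214.286ms=9/2b +1071.429ms=3/2b
Σ=6b of 6 (84bpm 3/4) — PASS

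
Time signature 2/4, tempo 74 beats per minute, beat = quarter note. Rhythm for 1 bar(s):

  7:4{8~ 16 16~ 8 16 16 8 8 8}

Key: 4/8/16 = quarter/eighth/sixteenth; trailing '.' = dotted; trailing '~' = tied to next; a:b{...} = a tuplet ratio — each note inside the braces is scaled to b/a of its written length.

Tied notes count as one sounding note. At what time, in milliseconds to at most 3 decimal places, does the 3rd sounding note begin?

1. 0.0ms @ 0 + 347.49ms (3/7)
2. 347.49ms @ 3/7 + 347.49ms (3/7)
3. 694.981ms @ 6/7 + 115.83ms (1/7)
4. 810.811ms @ 1 + 115.83ms (1/7)
5. 926.641ms @ 8/7 + 231.66ms (2/7)
6. 1158.301ms @ 10/7 + 231.66ms (2/7)
7. 1389.961ms @ 12/7 + 231.66ms (2/7)

note 3 onset = 6/7b = 694.981ms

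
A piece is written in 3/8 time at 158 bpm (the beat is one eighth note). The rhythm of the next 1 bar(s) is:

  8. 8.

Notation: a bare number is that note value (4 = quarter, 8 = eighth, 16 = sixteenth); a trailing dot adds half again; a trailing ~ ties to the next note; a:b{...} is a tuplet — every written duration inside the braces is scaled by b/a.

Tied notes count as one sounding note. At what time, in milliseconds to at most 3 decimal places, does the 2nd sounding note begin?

1. 0.0ms @ 0 + 569.62ms (3/2)
2. 569.62ms @ 3/2 + 569.62ms (3/2)

note 2 onset = 3/2b = 569.62ms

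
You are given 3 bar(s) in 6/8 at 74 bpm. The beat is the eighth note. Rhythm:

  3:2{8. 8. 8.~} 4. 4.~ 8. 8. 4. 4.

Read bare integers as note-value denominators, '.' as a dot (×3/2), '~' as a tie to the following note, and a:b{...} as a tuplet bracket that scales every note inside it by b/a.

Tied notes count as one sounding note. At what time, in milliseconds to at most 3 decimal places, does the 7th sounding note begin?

1. 0.0ms @ 0 + 810.811ms (1)
2. 810.811ms @ 1 + 810.811ms (1)
3. 1621.622ms @ 2 + 3243.243ms (4)
4. 4864.865ms @ 6 + 3648.649ms (9/2)
5. 8513.514ms @ 21/2 + 1216.216ms (3/2)
6. 9729.73ms @ 12 + 2432.432ms (3)
7. 12162.162ms @ 15 + 2432.432ms (3)

note 7 onset = 15b = 12162.162ms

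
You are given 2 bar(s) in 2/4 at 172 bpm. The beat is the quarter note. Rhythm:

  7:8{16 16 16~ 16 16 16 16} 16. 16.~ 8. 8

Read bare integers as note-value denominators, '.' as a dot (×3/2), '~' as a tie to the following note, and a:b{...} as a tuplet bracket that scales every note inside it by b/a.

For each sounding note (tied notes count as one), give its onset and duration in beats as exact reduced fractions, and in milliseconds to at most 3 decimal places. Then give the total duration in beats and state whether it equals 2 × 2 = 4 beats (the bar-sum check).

1) 0.0ms=0b +99.668ms=2/7b
2) 99.668ms=2/7b +99.668ms=2/7b
3) 199.336ms=4/7b +199.336ms=4/7b
4) 398.671ms=8/7b +99.668ms=2/7b
5) 498.339ms=10/7b +99.668ms=2/7b
6) 598.007ms=12/7b +99.668ms=2/7b
7) 697.674ms=2b +130.814ms=3/8b
8) 828.488ms=19/8b +392.442ms=9/8b
9) 1220.93ms=7/2b +174.419ms=1/2b
Σ=4b of 4 (172bpm 2/4) — PASS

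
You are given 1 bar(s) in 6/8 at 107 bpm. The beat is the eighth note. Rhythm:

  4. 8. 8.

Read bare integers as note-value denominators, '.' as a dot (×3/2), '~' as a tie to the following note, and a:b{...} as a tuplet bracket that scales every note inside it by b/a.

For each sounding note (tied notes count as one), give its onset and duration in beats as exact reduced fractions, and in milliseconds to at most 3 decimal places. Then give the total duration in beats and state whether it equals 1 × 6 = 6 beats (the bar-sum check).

1) 0.0ms=0b +1682.243ms=3b
2) 1682.243ms=3b +841.121ms=3/2b
3) 2523.364ms=9/2b +841.121ms=3/2b
Σ=6b of 6 (107bpm 6/8) — PASS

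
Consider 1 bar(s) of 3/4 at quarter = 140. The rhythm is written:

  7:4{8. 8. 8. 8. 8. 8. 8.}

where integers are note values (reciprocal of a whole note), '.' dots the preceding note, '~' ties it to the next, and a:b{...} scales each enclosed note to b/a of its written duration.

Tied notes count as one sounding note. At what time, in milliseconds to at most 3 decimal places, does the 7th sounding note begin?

note 7 onset = 18/7b = 1102.041ms

1. 0.0ms @ 0 + 183.673ms (3/7)
2. 183.673ms @ 3/7 + 183.673ms (3/7)
3. 367.347ms @ 6/7 + 183.673ms (3/7)
4. 551.02ms @ 9/7 + 183.673ms (3/7)
5. 734.694ms @ 12/7 + 183.673ms (3/7)
6. 918.367ms @ 15/7 + 183.673ms (3/7)
7. 1102.041ms @ 18/7 + 183.673ms (3/7)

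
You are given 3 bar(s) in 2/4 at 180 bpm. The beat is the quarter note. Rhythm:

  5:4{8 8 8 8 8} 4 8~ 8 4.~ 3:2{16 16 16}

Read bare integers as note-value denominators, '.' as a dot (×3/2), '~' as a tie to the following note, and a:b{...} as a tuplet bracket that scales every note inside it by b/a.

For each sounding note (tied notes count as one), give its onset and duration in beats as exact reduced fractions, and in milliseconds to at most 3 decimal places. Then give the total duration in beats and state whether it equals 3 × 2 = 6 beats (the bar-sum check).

1) 0.0ms=0b +133.333ms=2/5b
2) 133.333ms=2/5b +133.333ms=2/5b
3) 266.667ms=4/5b +133.333ms=2/5b
4) 400.0ms=6/5b +133.333ms=2/5b
5) 533.333ms=8/5b +133.333ms=2/5b
6) 666.667ms=2b +333.333ms=1b
7) 1000.0ms=3b +333.333ms=1b
8) 1333.333ms=4b +555.556ms=5/3b
9) 1888.889ms=17/3b +55.556ms=1/6b
10) 1944.444ms=35/6b +55.556ms=1/6b
Σ=6b of 6 (180bpm 2/4) — PASS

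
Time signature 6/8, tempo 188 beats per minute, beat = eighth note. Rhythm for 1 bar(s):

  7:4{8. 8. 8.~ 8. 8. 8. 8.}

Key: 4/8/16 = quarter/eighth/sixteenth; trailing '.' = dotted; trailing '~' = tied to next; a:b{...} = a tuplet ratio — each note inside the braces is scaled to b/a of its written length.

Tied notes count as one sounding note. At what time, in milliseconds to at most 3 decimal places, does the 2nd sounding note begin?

1. 0.0ms @ 0 + 273.556ms (6/7)
2. 273.556ms @ 6/7 + 273.556ms (6/7)
3. 547.112ms @ 12/7 + 547.112ms (12/7)
4. 1094.225ms @ 24/7 + 273.556ms (6/7)
5. 1367.781ms @ 30/7 + 273.556ms (6/7)
6. 1641.337ms @ 36/7 + 273.556ms (6/7)

note 2 onset = 6/7b = 273.556ms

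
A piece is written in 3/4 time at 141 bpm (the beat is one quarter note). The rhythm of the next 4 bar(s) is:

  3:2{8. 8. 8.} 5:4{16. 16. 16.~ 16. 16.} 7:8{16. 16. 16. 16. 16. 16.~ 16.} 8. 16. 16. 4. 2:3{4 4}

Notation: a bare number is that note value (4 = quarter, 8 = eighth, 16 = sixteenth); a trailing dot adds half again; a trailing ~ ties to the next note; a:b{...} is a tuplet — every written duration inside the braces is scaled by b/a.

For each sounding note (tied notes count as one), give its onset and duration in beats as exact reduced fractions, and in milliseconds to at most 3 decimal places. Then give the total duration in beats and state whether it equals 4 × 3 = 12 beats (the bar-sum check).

1) 0.0ms=0b +212.766ms=1/2b
2) 212.766ms=1/2b +212.766ms=1/2b
3) 425.532ms=1b +212.766ms=1/2b
4) 638.298ms=3/2b +127.66ms=3/10b
5) 765.957ms=9/5b +127.66ms=3/10b
6) 893.617ms=21/10b +255.319ms=3/5b
7) 1148.936ms=27/10b +127.66ms=3/10b
8) 1276.596ms=3b +182.371ms=3/7b
9) 1458.967ms=24/7b +182.371ms=3/7b
10) 1641.337ms=27/7b +182.371ms=3/7b
11) 1823.708ms=30/7b +182.371ms=3/7b
12) 2006.079ms=33/7b +182.371ms=3/7b
13) 2188.45ms=36/7b +364.742ms=6/7b
14) 2553.191ms=6b +319.149ms=3/4b
15) 2872.34ms=27/4b +159.574ms=3/8b
16) 3031.915ms=57/8b +159.574ms=3/8b
17) 3191.489ms=15/2b +638.298ms=3/2b
18) 3829.787ms=9b +638.298ms=3/2b
19) 4468.085ms=21/2b +638.298ms=3/2b
Σ=12b of 12 (141bpm 3/4) — PASS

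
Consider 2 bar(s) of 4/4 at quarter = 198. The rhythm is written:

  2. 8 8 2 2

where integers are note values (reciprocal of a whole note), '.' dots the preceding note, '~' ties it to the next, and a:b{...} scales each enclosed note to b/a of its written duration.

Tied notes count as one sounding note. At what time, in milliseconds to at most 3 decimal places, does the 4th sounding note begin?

note 4 onset = 4b = 1212.121ms

1. 0.0ms @ 0 + 909.091ms (3)
2. 909.091ms @ 3 + 151.515ms (1/2)
3. 1060.606ms @ 7/2 + 151.515ms (1/2)
4. 1212.121ms @ 4 + 606.061ms (2)
5. 1818.182ms @ 6 + 606.061ms (2)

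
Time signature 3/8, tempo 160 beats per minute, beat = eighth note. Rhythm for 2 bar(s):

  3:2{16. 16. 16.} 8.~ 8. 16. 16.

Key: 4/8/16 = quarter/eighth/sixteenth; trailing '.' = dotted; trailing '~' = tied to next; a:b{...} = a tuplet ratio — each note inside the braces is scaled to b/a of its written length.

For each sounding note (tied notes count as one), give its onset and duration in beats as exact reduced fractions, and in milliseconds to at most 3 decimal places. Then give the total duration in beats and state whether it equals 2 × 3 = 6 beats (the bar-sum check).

1) 0.0ms=0b +187.5ms=1/2b
2) 187.5ms=1/2b +187.5ms=1/2b
3) 375.0ms=1b +187.5ms=1/2b
4) 562.5ms=3/2b +1125.0ms=3b
5) 1687.5ms=9/2b +281.25ms=3/4b
6) 1968.75ms=21/4b +281.25ms=3/4b
Σ=6b of 6 (160bpm 3/8) — PASS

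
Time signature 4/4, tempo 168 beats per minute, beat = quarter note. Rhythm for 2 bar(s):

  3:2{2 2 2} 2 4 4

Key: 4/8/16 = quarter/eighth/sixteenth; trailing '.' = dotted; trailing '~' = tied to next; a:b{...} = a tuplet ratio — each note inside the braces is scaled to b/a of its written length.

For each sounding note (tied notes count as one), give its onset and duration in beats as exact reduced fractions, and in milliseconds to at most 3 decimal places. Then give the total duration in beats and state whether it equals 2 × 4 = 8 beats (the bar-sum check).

1) 0.0ms=0b +476.19ms=4/3b
2) 476.19ms=4/3b +476.19ms=4/3b
3) 952.381ms=8/3b +476.19ms=4/3b
4) 1428.571ms=4b +714.286ms=2b
5) 2142.857ms=6b +357.143ms=1b
6) 2500.0ms=7b +357.143ms=1b
Σ=8b of 8 (168bpm 4/4) — PASS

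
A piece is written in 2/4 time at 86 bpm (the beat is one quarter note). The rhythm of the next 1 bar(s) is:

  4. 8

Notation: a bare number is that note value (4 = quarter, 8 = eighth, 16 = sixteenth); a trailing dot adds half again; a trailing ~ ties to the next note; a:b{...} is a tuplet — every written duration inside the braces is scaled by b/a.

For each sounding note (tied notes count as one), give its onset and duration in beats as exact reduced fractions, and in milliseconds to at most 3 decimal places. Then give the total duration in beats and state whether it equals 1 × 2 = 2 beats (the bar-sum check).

1) 0.0ms=0b +1046.512ms=3/2b
2) 1046.512ms=3/2b +348.837ms=1/2b
Σ=2b of 2 (86bpm 2/4) — PASS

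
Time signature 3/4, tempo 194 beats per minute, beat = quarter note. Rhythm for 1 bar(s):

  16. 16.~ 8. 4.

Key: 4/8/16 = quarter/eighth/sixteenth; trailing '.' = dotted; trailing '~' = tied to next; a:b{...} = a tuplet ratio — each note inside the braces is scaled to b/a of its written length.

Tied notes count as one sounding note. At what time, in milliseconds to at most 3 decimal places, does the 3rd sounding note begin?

note 3 onset = 3/2b = 463.918ms

1. 0.0ms @ 0 + 115.979ms (3/8)
2. 115.979ms @ 3/8 + 347.938ms (9/8)
3. 463.918ms @ 3/2 + 463.918ms (3/2)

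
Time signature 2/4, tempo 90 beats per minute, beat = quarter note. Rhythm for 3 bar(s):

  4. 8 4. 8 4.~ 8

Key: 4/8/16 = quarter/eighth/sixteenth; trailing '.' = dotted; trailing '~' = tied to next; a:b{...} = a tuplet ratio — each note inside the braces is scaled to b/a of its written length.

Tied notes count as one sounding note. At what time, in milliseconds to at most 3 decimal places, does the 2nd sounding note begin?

1. 0.0ms @ 0 + 1000.0ms (3/2)
2. 1000.0ms @ 3/2 + 333.333ms (1/2)
3. 1333.333ms @ 2 + 1000.0ms (3/2)
4. 2333.333ms @ 7/2 + 333.333ms (1/2)
5. 2666.667ms @ 4 + 1333.333ms (2)

note 2 onset = 3/2b = 1000.0ms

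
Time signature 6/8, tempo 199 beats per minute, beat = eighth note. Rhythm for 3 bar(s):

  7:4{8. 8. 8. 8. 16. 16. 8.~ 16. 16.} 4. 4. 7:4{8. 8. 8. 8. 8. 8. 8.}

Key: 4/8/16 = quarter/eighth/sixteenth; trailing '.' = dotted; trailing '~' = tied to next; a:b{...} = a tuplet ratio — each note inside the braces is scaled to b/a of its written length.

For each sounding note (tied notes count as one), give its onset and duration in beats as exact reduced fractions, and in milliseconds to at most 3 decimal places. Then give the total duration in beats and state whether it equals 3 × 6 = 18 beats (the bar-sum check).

1) 0.0ms=0b +258.435ms=6/7b
2) 258.435ms=6/7b +258.435ms=6/7b
3) 516.87ms=12/7b +258.435ms=6/7b
4) 775.305ms=18/7b +258.435ms=6/7b
5) 1033.74ms=24/7b +129.218ms=3/7b
6) 1162.958ms=27/7b +129.218ms=3/7b
7) 1292.175ms=30/7b +387.653ms=9/7b
8) 1679.828ms=39/7b +129.218ms=3/7b
9) 1809.045ms=6b +904.523ms=3b
10) 2713.568ms=9b +904.523ms=3b
11) 3618.09ms=12b +258.435ms=6/7b
12) 3876.525ms=90/7b +258.435ms=6/7b
13) 4134.961ms=96/7b +258.435ms=6/7b
14) 4393.396ms=102/7b +258.435ms=6/7b
15) 4651.831ms=108/7b +258.435ms=6/7b
16) 4910.266ms=114/7b +258.435ms=6/7b
17) 5168.701ms=120/7b +258.435ms=6/7b
Σ=18b of 18 (199bpm 6/8) — PASS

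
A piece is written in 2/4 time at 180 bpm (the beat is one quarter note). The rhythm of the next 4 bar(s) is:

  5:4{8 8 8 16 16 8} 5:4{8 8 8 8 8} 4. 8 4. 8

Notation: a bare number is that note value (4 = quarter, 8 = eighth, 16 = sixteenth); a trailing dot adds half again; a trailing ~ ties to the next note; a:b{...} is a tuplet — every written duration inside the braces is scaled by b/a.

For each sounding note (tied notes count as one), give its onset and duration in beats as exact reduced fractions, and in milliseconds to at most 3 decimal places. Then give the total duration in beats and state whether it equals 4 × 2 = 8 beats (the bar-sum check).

1) 0.0ms=0b +133.333ms=2/5b
2) 133.333ms=2/5b +133.333ms=2/5b
3) 266.667ms=4/5b +133.333ms=2/5b
4) 400.0ms=6/5b +66.667ms=1/5b
5) 466.667ms=7/5b +66.667ms=1/5b
6) 533.333ms=8/5b +133.333ms=2/5b
7) 666.667ms=2b +133.333ms=2/5b
8) 800.0ms=12/5b +133.333ms=2/5b
9) 933.333ms=14/5b +133.333ms=2/5b
10) 1066.667ms=16/5b +133.333ms=2/5b
11) 1200.0ms=18/5b +133.333ms=2/5b
12) 1333.333ms=4b +500.0ms=3/2b
13) 1833.333ms=11/2b +166.667ms=1/2b
14) 2000.0ms=6b +500.0ms=3/2b
15) 2500.0ms=15/2b +166.667ms=1/2b
Σ=8b of 8 (180bpm 2/4) — PASS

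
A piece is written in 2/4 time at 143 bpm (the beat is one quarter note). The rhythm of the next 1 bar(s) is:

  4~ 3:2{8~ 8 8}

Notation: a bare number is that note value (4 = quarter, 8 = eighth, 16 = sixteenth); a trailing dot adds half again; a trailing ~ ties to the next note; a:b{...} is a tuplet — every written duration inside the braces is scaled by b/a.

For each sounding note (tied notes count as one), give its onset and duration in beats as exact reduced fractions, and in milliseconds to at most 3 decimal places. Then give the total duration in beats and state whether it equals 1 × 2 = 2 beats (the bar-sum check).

1) 0.0ms=0b +699.301ms=5/3b
2) 699.301ms=5/3b +139.86ms=1/3b
Σ=2b of 2 (143bpm 2/4) — PASS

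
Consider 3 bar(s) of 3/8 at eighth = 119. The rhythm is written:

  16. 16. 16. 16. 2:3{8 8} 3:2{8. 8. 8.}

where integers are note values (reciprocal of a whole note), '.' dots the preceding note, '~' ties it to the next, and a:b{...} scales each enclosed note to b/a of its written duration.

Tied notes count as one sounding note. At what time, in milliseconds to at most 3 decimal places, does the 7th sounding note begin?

1. 0.0ms @ 0 + 378.151ms (3/4)
2. 378.151ms @ 3/4 + 378.151ms (3/4)
3. 756.303ms @ 3/2 + 378.151ms (3/4)
4. 1134.454ms @ 9/4 + 378.151ms (3/4)
5. 1512.605ms @ 3 + 756.303ms (3/2)
6. 2268.908ms @ 9/2 + 756.303ms (3/2)
7. 3025.21ms @ 6 + 504.202ms (1)
8. 3529.412ms @ 7 + 504.202ms (1)
9. 4033.613ms @ 8 + 504.202ms (1)

note 7 onset = 6b = 3025.21ms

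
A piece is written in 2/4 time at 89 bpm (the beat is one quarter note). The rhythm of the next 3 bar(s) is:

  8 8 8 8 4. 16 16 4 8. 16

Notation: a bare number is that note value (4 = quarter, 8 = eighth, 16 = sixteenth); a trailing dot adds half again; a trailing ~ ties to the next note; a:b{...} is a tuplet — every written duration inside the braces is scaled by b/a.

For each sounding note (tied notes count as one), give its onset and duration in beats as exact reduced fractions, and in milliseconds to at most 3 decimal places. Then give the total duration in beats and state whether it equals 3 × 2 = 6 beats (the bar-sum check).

1) 0.0ms=0b +337.079ms=1/2b
2) 337.079ms=1/2b +337.079ms=1/2b
3) 674.157ms=1b +337.079ms=1/2b
4) 1011.236ms=3/2b +337.079ms=1/2b
5) 1348.315ms=2b +1011.236ms=3/2b
6) 2359.551ms=7/2b +168.539ms=1/4b
7) 2528.09ms=15/4b +168.539ms=1/4b
8) 2696.629ms=4b +674.157ms=1b
9) 3370.787ms=5b +505.618ms=3/4b
10) 3876.404ms=23/4b +168.539ms=1/4b
Σ=6b of 6 (89bpm 2/4) — PASS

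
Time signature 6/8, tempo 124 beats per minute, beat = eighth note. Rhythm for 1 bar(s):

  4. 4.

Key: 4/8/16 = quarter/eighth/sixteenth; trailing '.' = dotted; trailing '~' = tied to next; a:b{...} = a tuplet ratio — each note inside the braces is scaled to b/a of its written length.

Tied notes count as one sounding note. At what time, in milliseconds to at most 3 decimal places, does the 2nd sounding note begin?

1. 0.0ms @ 0 + 1451.613ms (3)
2. 1451.613ms @ 3 + 1451.613ms (3)

note 2 onset = 3b = 1451.613ms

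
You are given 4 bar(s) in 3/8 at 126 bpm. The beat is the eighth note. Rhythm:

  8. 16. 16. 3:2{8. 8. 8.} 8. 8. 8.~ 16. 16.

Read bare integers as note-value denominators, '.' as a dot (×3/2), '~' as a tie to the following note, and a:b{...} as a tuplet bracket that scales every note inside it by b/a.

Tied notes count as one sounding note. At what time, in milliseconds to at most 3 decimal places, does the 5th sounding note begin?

1. 0.0ms @ 0 + 714.286ms (3/2)
2. 714.286ms @ 3/2 + 357.143ms (3/4)
3. 1071.429ms @ 9/4 + 357.143ms (3/4)
4. 1428.571ms @ 3 + 476.19ms (1)
5. 1904.762ms @ 4 + 476.19ms (1)
6. 2380.952ms @ 5 + 476.19ms (1)
7. 2857.143ms @ 6 + 714.286ms (3/2)
8. 3571.429ms @ 15/2 + 714.286ms (3/2)
9. 4285.714ms @ 9 + 1071.429ms (9/4)
10. 5357.143ms @ 45/4 + 357.143ms (3/4)

note 5 onset = 4b = 1904.762ms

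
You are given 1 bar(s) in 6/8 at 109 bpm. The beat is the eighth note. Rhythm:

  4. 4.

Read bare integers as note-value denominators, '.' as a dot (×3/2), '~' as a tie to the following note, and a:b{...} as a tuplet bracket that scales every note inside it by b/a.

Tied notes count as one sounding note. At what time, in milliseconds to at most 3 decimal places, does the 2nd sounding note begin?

note 2 onset = 3b = 1651.376ms

1. 0.0ms @ 0 + 1651.376ms (3)
2. 1651.376ms @ 3 + 1651.376ms (3)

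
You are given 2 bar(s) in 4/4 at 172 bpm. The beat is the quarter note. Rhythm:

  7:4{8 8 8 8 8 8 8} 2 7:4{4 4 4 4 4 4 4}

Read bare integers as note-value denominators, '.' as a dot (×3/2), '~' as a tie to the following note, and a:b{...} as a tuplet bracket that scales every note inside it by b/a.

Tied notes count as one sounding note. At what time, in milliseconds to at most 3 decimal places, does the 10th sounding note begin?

1. 0.0ms @ 0 + 99.668ms (2/7)
2. 99.668ms @ 2/7 + 99.668ms (2/7)
3. 199.336ms @ 4/7 + 99.668ms (2/7)
4. 299.003ms @ 6/7 + 99.668ms (2/7)
5. 398.671ms @ 8/7 + 99.668ms (2/7)
6. 498.339ms @ 10/7 + 99.668ms (2/7)
7. 598.007ms @ 12/7 + 99.668ms (2/7)
8. 697.674ms @ 2 + 697.674ms (2)
9. 1395.349ms @ 4 + 199.336ms (4/7)
10. 1594.684ms @ 32/7 + 199.336ms (4/7)
11. 1794.02ms @ 36/7 + 199.336ms (4/7)
12. 1993.355ms @ 40/7 + 199.336ms (4/7)
13. 2192.691ms @ 44/7 + 199.336ms (4/7)
14. 2392.027ms @ 48/7 + 199.336ms (4/7)
15. 2591.362ms @ 52/7 + 199.336ms (4/7)

note 10 onset = 32/7b = 1594.684ms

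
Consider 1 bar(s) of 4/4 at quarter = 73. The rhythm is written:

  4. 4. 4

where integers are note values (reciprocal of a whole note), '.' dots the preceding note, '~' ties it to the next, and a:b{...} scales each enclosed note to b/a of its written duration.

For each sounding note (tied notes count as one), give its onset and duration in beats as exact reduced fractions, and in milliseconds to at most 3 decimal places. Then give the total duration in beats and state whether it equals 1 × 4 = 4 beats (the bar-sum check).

1) 0.0ms=0b +1232.877ms=3/2b
2) 1232.877ms=3/2b +1232.877ms=3/2b
3) 2465.753ms=3b +821.918ms=1b
Σ=4b of 4 (73bpm 4/4) — PASS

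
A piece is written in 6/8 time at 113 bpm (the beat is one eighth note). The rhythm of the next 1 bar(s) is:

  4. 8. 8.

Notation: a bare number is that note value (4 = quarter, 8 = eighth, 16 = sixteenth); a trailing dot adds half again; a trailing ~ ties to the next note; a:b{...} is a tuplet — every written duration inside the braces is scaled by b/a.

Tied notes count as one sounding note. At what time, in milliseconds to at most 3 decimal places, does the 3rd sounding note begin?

1. 0.0ms @ 0 + 1592.92ms (3)
2. 1592.92ms @ 3 + 796.46ms (3/2)
3. 2389.381ms @ 9/2 + 796.46ms (3/2)

note 3 onset = 9/2b = 2389.381ms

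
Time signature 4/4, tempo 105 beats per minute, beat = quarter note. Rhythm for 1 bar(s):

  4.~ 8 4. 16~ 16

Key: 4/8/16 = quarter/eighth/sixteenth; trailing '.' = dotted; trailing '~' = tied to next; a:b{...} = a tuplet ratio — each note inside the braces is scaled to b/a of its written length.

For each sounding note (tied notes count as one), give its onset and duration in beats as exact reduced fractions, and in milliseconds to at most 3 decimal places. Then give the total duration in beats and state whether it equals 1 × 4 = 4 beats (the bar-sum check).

1) 0.0ms=0b +1142.857ms=2b
2) 1142.857ms=2b +857.143ms=3/2b
3) 2000.0ms=7/2b +285.714ms=1/2b
Σ=4b of 4 (105bpm 4/4) — PASS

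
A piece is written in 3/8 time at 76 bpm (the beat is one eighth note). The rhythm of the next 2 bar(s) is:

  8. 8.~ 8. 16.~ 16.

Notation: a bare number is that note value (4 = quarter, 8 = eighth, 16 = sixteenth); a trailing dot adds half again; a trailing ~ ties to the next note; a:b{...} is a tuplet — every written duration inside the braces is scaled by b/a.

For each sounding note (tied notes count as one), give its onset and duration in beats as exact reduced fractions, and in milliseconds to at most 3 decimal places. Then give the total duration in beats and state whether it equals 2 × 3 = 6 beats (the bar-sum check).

1) 0.0ms=0b +1184.211ms=3/2b
2) 1184.211ms=3/2b +2368.421ms=3b
3) 3552.632ms=9/2b +1184.211ms=3/2b
Σ=6b of 6 (76bpm 3/8) — PASS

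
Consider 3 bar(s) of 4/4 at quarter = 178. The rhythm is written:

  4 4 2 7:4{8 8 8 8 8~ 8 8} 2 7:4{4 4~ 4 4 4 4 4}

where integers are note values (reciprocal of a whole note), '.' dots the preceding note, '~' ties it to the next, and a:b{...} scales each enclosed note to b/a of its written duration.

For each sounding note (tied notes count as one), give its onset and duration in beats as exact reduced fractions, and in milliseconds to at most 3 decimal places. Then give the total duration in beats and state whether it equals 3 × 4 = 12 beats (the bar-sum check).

1) 0.0ms=0b +337.079ms=1b
2) 337.079ms=1b +337.079ms=1b
3) 674.157ms=2b +674.157ms=2b
4) 1348.315ms=4b +96.308ms=2/7b
5) 1444.623ms=30/7b +96.308ms=2/7b
6) 1540.931ms=32/7b +96.308ms=2/7b
7) 1637.239ms=34/7b +96.308ms=2/7b
8) 1733.547ms=36/7b +192.616ms=4/7b
9) 1926.164ms=40/7b +96.308ms=2/7b
10) 2022.472ms=6b +674.157ms=2b
11) 2696.629ms=8b +192.616ms=4/7b
12) 2889.246ms=60/7b +385.233ms=8/7b
13) 3274.478ms=68/7b +192.616ms=4/7b
14) 3467.095ms=72/7b +192.616ms=4/7b
15) 3659.711ms=76/7b +192.616ms=4/7b
16) 3852.327ms=80/7b +192.616ms=4/7b
Σ=12b of 12 (178bpm 4/4) — PASS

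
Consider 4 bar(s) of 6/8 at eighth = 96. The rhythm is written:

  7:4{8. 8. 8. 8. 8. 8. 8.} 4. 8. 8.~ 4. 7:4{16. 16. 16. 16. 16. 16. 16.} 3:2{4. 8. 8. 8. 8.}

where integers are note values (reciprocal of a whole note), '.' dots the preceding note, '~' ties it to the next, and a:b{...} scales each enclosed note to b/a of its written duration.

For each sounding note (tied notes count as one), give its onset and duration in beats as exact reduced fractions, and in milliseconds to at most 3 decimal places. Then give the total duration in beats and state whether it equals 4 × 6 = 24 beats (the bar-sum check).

1) 0.0ms=0b +535.714ms=6/7b
2) 535.714ms=6/7b +535.714ms=6/7b
3) 1071.429ms=12/7b +535.714ms=6/7b
4) 1607.143ms=18/7b +535.714ms=6/7b
5) 2142.857ms=24/7b +535.714ms=6/7b
6) 2678.571ms=30/7b +535.714ms=6/7b
7) 3214.286ms=36/7b +535.714ms=6/7b
8) 3750.0ms=6b +1875.0ms=3b
9) 5625.0ms=9b +937.5ms=3/2b
10) 6562.5ms=21/2b +2812.5ms=9/2b
11) 9375.0ms=15b +267.857ms=3/7b
12) 9642.857ms=108/7b +267.857ms=3/7b
13) 9910.714ms=111/7b +267.857ms=3/7b
14) 10178.571ms=114/7b +267.857ms=3/7b
15) 10446.429ms=117/7b +267.857ms=3/7b
16) 10714.286ms=120/7b +267.857ms=3/7b
17) 10982.143ms=123/7b +267.857ms=3/7b
18) 11250.0ms=18b +1250.0ms=2b
19) 12500.0ms=20b +625.0ms=1b
20) 13125.0ms=21b +625.0ms=1b
21) 13750.0ms=22b +625.0ms=1b
22) 14375.0ms=23b +625.0ms=1b
Σ=24b of 24 (96bpm 6/8) — PASS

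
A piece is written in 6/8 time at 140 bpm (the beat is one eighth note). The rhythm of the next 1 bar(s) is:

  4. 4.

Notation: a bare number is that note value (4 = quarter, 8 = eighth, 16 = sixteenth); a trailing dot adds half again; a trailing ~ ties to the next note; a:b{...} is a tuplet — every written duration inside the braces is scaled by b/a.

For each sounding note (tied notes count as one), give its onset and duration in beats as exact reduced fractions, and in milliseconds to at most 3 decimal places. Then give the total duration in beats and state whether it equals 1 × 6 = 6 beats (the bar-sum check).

1) 0.0ms=0b +1285.714ms=3b
2) 1285.714ms=3b +1285.714ms=3b
Σ=6b of 6 (140bpm 6/8) — PASS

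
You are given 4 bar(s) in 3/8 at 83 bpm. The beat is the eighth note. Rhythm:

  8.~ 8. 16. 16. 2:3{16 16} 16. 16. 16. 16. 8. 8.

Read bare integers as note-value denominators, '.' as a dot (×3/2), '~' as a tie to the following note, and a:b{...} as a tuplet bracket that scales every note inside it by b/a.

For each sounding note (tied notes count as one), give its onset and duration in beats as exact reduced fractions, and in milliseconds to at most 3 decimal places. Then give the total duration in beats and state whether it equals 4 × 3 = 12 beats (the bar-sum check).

1) 0.0ms=0b +2168.675ms=3b
2) 2168.675ms=3b +542.169ms=3/4b
3) 2710.843ms=15/4b +542.169ms=3/4b
4) 3253.012ms=9/2b +542.169ms=3/4b
5) 3795.181ms=21/4b +542.169ms=3/4b
6) 4337.349ms=6b +542.169ms=3/4b
7) 4879.518ms=27/4b +542.169ms=3/4b
8) 5421.687ms=15/2b +542.169ms=3/4b
9) 5963.855ms=33/4b +542.169ms=3/4b
10) 6506.024ms=9b +1084.337ms=3/2b
11) 7590.361ms=21/2b +1084.337ms=3/2b
Σ=12b of 12 (83bpm 3/8) — PASS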